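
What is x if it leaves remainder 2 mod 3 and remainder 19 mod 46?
65

Using Chinese Remainder Theorem:
M = 3 × 46 = 138
M1 = 46, M2 = 3
y1 = 46^(-1) mod 3 = 1
y2 = 3^(-1) mod 46 = 31
x = (2×46×1 + 19×3×31) mod 138 = 65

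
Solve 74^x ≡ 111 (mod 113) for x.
76

Baby-step giant-step with step n = ⌈√113⌉ = 11.
Baby steps 74^j mod 113 (j:value) for j=0..10: 0:1, 1:74, 2:52, 3:6, 4:105, 5:86, 6:36, 7:65, 8:64, 9:103, 10:51.
Giant-step multiplier: 74^(-11) ≡ 74^(112-11) = 74^101 ≡ 108 (mod 113).
Giant steps γ_i = 111·108^i mod 113: γ_0=111, γ_1=10, γ_2=63, γ_3=24, γ_4=106, γ_5=35, γ_6=51 (in table at j=10).
x = i·n + j = 6·11 + 10 = 76.
Check: 74^76 ≡ 111 (mod 113).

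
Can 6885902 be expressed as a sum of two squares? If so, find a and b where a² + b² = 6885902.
Not possible

Factorization: 6885902 = 2 × 151^3
By Fermat: n is sum of two squares iff every prime p ≡ 3 (mod 4) appears to even power.
Prime(s) ≡ 3 (mod 4) with odd exponent: [(151, 3)]
Therefore 6885902 cannot be expressed as a² + b².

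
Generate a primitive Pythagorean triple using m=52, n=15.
(2479, 1560, 2929)

Euclid's formula: a = m² - n², b = 2mn, c = m² + n²
m = 52, n = 15
a = 52² - 15² = 2704 - 225 = 2479
b = 2 × 52 × 15 = 1560
c = 52² + 15² = 2704 + 225 = 2929
Verification: 2479² + 1560² = 6145441 + 2433600 = 8579041 = 2929² ✓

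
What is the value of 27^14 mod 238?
127

Repeated squaring. Binary of 14 = 1110.
27^1 ≡ 27 (mod 238); 27^2 ≡ 15 (mod 238); 27^4 ≡ 225 (mod 238); 27^8 ≡ 169 (mod 238)
27^14 = 27^2 × 27^4 × 27^8 ≡ 127 (mod 238)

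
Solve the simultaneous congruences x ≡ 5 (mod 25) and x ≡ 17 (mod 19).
55

Using Chinese Remainder Theorem:
M = 25 × 19 = 475
M1 = 19, M2 = 25
y1 = 19^(-1) mod 25 = 4
y2 = 25^(-1) mod 19 = 16
x = (5×19×4 + 17×25×16) mod 475 = 55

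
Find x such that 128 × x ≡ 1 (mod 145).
17

gcd(128, 145) = 1, so the inverse exists.
Extended Euclidean algorithm on (145, 128):
145 = 1 × 128 + 17  ⟹  17 = (1)·145 + (-1)·128
128 = 7 × 17 + 9  ⟹  9 = (-7)·145 + (8)·128
17 = 1 × 9 + 8  ⟹  8 = (8)·145 + (-9)·128
9 = 1 × 8 + 1  ⟹  1 = (-15)·145 + (17)·128
So (17)·128 ≡ 1 (mod 145), i.e. 128^(-1) ≡ 17 (mod 145).
Check: 128 × 17 = 2176 ≡ 1 (mod 145)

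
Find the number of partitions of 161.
118159068427

p(n) counts ways to write n as a sum of positive integers (order ignored).
Euler's pentagonal recurrence: p(k) = p(k-1) + p(k-2) - p(k-5) - p(k-7) + p(k-12) + p(k-15) - ... (offsets j(3j∓1)/2, signs ++--, p(0)=1, p(<0)=0).
DP table for k = 0..160: p(0)=1, p(1)=1, p(2)=2, p(3)=3, p(4)=5, p(5)=7, p(6)=11, p(7)=15, p(8)=22, p(9)=30, p(10)=42, p(11)=56, p(12)=77, p(13)=101, p(14)=135, p(15)=176, p(16)=231, p(17)=297, p(18)=385, p(19)=490, p(20)=627, p(21)=792, p(22)=1002, p(23)=1255, p(24)=1575, p(25)=1958, p(26)=2436, p(27)=3010, p(28)=3718, p(29)=4565, p(30)=5604, p(31)=6842, p(32)=8349, p(33)=10143, p(34)=12310, p(35)=14883, p(36)=17977, p(37)=21637, p(38)=26015, p(39)=31185, p(40)=37338, p(41)=44583, p(42)=53174, p(43)=63261, p(44)=75175, p(45)=89134, p(46)=105558, p(47)=124754, p(48)=147273, p(49)=173525, p(50)=204226, p(51)=239943, p(52)=281589, p(53)=329931, p(54)=386155, p(55)=451276, p(56)=526823, p(57)=614154, p(58)=715220, p(59)=831820, p(60)=966467, p(61)=1121505, p(62)=1300156, p(63)=1505499, p(64)=1741630, p(65)=2012558, p(66)=2323520, p(67)=2679689, p(68)=3087735, p(69)=3554345, p(70)=4087968, p(71)=4697205, p(72)=5392783, p(73)=6185689, p(74)=7089500, p(75)=8118264, p(76)=9289091, p(77)=10619863, p(78)=12132164, p(79)=13848650, p(80)=15796476, p(81)=18004327, p(82)=20506255, p(83)=23338469, p(84)=26543660, p(85)=30167357, p(86)=34262962, p(87)=38887673, p(88)=44108109, p(89)=49995925, p(90)=56634173, p(91)=64112359, p(92)=72533807, p(93)=82010177, p(94)=92669720, p(95)=104651419, p(96)=118114304, p(97)=133230930, p(98)=150198136, p(99)=169229875, p(100)=190569292, p(101)=214481126, p(102)=241265379, p(103)=271248950, p(104)=304801365, p(105)=342325709, p(106)=384276336, p(107)=431149389, p(108)=483502844, p(109)=541946240, p(110)=607163746, p(111)=679903203, p(112)=761002156, p(113)=851376628, p(114)=952050665, p(115)=1064144451, p(116)=1188908248, p(117)=1327710076, p(118)=1482074143, p(119)=1653668665, p(120)=1844349560, p(121)=2056148051, p(122)=2291320912, p(123)=2552338241, p(124)=2841940500, p(125)=3163127352, p(126)=3519222692, p(127)=3913864295, p(128)=4351078600, p(129)=4835271870, p(130)=5371315400, p(131)=5964539504, p(132)=6620830889, p(133)=7346629512, p(134)=8149040695, p(135)=9035836076, p(136)=10015581680, p(137)=11097645016, p(138)=12292341831, p(139)=13610949895, p(140)=15065878135, p(141)=16670689208, p(142)=18440293320, p(143)=20390982757, p(144)=22540654445, p(145)=24908858009, p(146)=27517052599, p(147)=30388671978, p(148)=33549419497, p(149)=37027355200, p(150)=40853235313, p(151)=45060624582, p(152)=49686288421, p(153)=54770336324, p(154)=60356673280, p(155)=66493182097, p(156)=73232243759, p(157)=80630964769, p(158)=88751778802, p(159)=97662728555, p(160)=107438159466.
Final step: p(161) = p(160) + p(159) - p(156) - p(154) + p(149) + p(146) - p(139) - p(135) + p(126) + p(121) - p(110) - p(104) + p(91) + p(84) - p(69) - p(61) + p(44) + p(35) - p(16) - p(6)
= 107438159466 + 97662728555 - 73232243759 - 60356673280 + 37027355200 + 27517052599 - 13610949895 - 9035836076 + 3519222692 + 2056148051 - 607163746 - 304801365 + 64112359 + 26543660 - 3554345 - 1121505 + 75175 + 14883 - 231 - 11
= 118159068427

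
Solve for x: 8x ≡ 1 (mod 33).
29

gcd(8, 33) = 1, so the inverse exists.
Extended Euclidean algorithm on (33, 8):
33 = 4 × 8 + 1  ⟹  1 = (1)·33 + (-4)·8
So (-4)·8 ≡ 1 (mod 33), i.e. 8^(-1) ≡ -4 ≡ 29 (mod 33).
Check: 8 × 29 = 232 ≡ 1 (mod 33)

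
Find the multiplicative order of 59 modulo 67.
11

67 is prime, so ord(59) divides φ(67) = 66.
Divisors of 66: 1, 2, 3, 6, 11, 22, 33, 66.
Repeated squaring: 59^1 ≡ 59, 59^2 ≡ 64, 59^4 ≡ 9, 59^8 ≡ 14, 59^16 ≡ 62, 59^32 ≡ 25, 59^64 ≡ 22 (mod 67).
Test 59^d mod 67 for each divisor d in increasing order:
59^1 ≡ 59
59^2 ≡ 64
59^3 = 59^2·59^1 ≡ 24
59^6 = 59^4·59^2 ≡ 40
59^11 = 59^8·59^2·59^1 ≡ 1  ← first divisor giving 1
The order is 11.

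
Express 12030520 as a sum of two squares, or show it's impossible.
Not possible

Factorization: 12030520 = 2^3 × 5 × 67^3
By Fermat: n is sum of two squares iff every prime p ≡ 3 (mod 4) appears to even power.
Prime(s) ≡ 3 (mod 4) with odd exponent: [(67, 3)]
Therefore 12030520 cannot be expressed as a² + b².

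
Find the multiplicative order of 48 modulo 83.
41

83 is prime, so ord(48) divides φ(83) = 82.
Divisors of 82: 1, 2, 41, 82.
Repeated squaring: 48^1 ≡ 48, 48^2 ≡ 63, 48^4 ≡ 68, 48^8 ≡ 59, 48^16 ≡ 78, 48^32 ≡ 25, 48^64 ≡ 44 (mod 83).
Test 48^d mod 83 for each divisor d in increasing order:
48^1 ≡ 48
48^2 ≡ 63
48^41 = 48^32·48^8·48^1 ≡ 1  ← first divisor giving 1
The order is 41.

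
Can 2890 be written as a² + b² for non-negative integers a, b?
9² + 53² (a=9, b=53)

Factorization: 2890 = 2 × 5 × 17^2
By Fermat: n is sum of two squares iff every prime p ≡ 3 (mod 4) appears to even power.
All primes ≡ 3 (mod 4) appear to even power.
Search a = 0, 1, 2, … for 2890 - a² a perfect square: first hit at a = 9: 2890 - 81 = 2809 = 53².
2890 = 9² + 53² = 81 + 2809 ✓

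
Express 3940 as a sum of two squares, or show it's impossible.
24² + 58² (a=24, b=58)

Factorization: 3940 = 2^2 × 5 × 197
By Fermat: n is sum of two squares iff every prime p ≡ 3 (mod 4) appears to even power.
All primes ≡ 3 (mod 4) appear to even power.
Search a = 0, 1, 2, … for 3940 - a² a perfect square: first hit at a = 24: 3940 - 576 = 3364 = 58².
3940 = 24² + 58² = 576 + 3364 ✓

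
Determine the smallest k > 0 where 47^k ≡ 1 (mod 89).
44

89 is prime, so ord(47) divides φ(89) = 88.
Divisors of 88: 1, 2, 4, 8, 11, 22, 44, 88.
Repeated squaring: 47^1 ≡ 47, 47^2 ≡ 73, 47^4 ≡ 78, 47^8 ≡ 32, 47^16 ≡ 45, 47^32 ≡ 67, 47^64 ≡ 39 (mod 89).
Test 47^d mod 89 for each divisor d in increasing order:
47^1 ≡ 47
47^2 ≡ 73
47^4 ≡ 78
47^8 ≡ 32
47^11 = 47^8·47^2·47^1 ≡ 55
47^22 = 47^16·47^4·47^2 ≡ 88
47^44 = 47^32·47^8·47^4 ≡ 1  ← first divisor giving 1
The order is 44.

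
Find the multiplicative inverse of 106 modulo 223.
162

gcd(106, 223) = 1, so the inverse exists.
Extended Euclidean algorithm on (223, 106):
223 = 2 × 106 + 11  ⟹  11 = (1)·223 + (-2)·106
106 = 9 × 11 + 7  ⟹  7 = (-9)·223 + (19)·106
11 = 1 × 7 + 4  ⟹  4 = (10)·223 + (-21)·106
7 = 1 × 4 + 3  ⟹  3 = (-19)·223 + (40)·106
4 = 1 × 3 + 1  ⟹  1 = (29)·223 + (-61)·106
So (-61)·106 ≡ 1 (mod 223), i.e. 106^(-1) ≡ -61 ≡ 162 (mod 223).
Check: 106 × 162 = 17172 ≡ 1 (mod 223)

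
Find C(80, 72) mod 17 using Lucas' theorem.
2

Using Lucas' theorem:
Write n=80 and k=72 in base 17:
n in base 17: [4, 12]
k in base 17: [4, 4]
C(80,72) mod 17 = ∏ C(n_i, k_i) mod 17
Digit binomials (mod 17): C(4,4) = 1; C(12,4) = 495 ≡ 2
Product: 1 × 2 = 2 ≡ 2 (mod 17)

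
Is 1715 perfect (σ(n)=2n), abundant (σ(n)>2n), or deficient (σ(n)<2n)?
deficient

Proper divisors of 1715: sum = 1 + 5 + 7 + 35 + 49 + 245 + 343 = 685
Since 685 < 1715, 1715 is deficient.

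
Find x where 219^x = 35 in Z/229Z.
41

Baby-step giant-step with step n = ⌈√229⌉ = 16.
Baby steps 219^j mod 229 (j:value) for j=0..15: 0:1, 1:219, 2:100, 3:145, 4:153, 5:73, 6:186, 7:201, 8:51, 9:177, 10:62, 11:67, 12:17, 13:59, 14:97, 15:175.
Giant-step multiplier: 219^(-16) ≡ 219^(228-16) = 219^212 ≡ 81 (mod 229).
Giant steps γ_i = 35·81^i mod 229: γ_0=35, γ_1=87, γ_2=177 (in table at j=9).
x = i·n + j = 2·16 + 9 = 41.
Check: 219^41 ≡ 35 (mod 229).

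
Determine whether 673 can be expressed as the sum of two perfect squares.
12² + 23² (a=12, b=23)

Factorization: 673 = 673
By Fermat: n is sum of two squares iff every prime p ≡ 3 (mod 4) appears to even power.
All primes ≡ 3 (mod 4) appear to even power.
Search a = 0, 1, 2, … for 673 - a² a perfect square: first hit at a = 12: 673 - 144 = 529 = 23².
673 = 12² + 23² = 144 + 529 ✓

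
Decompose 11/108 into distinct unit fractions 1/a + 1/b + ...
1/10 + 1/540

Greedy algorithm:
11/108: ceiling(108/11) = 10, use 1/10
1/540: ceiling(540/1) = 540, use 1/540
Result: 11/108 = 1/10 + 1/540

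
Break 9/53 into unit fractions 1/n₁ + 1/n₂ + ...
1/6 + 1/318

Greedy algorithm:
9/53: ceiling(53/9) = 6, use 1/6
1/318: ceiling(318/1) = 318, use 1/318
Result: 9/53 = 1/6 + 1/318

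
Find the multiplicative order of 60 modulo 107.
106

107 is prime, so ord(60) divides φ(107) = 106.
Divisors of 106: 1, 2, 53, 106.
Repeated squaring: 60^1 ≡ 60, 60^2 ≡ 69, 60^4 ≡ 53, 60^8 ≡ 27, 60^16 ≡ 87, 60^32 ≡ 79, 60^64 ≡ 35 (mod 107).
Test 60^d mod 107 for each divisor d in increasing order:
60^1 ≡ 60
60^2 ≡ 69
60^53 = 60^32·60^16·60^4·60^1 ≡ 106
60^106 = 60^64·60^32·60^8·60^2 ≡ 1  ← first divisor giving 1
The order is 106.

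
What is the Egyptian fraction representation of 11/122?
1/12 + 1/147 + 1/35868

Greedy algorithm:
11/122: ceiling(122/11) = 12, use 1/12
5/732: ceiling(732/5) = 147, use 1/147
1/35868: ceiling(35868/1) = 35868, use 1/35868
Result: 11/122 = 1/12 + 1/147 + 1/35868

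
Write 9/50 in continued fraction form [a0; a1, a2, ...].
[0; 5, 1, 1, 4]

Euclidean algorithm steps:
9 = 0 × 50 + 9
50 = 5 × 9 + 5
9 = 1 × 5 + 4
5 = 1 × 4 + 1
4 = 4 × 1 + 0
Continued fraction: [0; 5, 1, 1, 4]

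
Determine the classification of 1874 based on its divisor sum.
deficient

Proper divisors of 1874: sum = 1 + 2 + 937 = 940
Since 940 < 1874, 1874 is deficient.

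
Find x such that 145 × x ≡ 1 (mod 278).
255

gcd(145, 278) = 1, so the inverse exists.
Extended Euclidean algorithm on (278, 145):
278 = 1 × 145 + 133  ⟹  133 = (1)·278 + (-1)·145
145 = 1 × 133 + 12  ⟹  12 = (-1)·278 + (2)·145
133 = 11 × 12 + 1  ⟹  1 = (12)·278 + (-23)·145
So (-23)·145 ≡ 1 (mod 278), i.e. 145^(-1) ≡ -23 ≡ 255 (mod 278).
Check: 145 × 255 = 36975 ≡ 1 (mod 278)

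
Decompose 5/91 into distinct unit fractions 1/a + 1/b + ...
1/19 + 1/433 + 1/249553 + 1/93414800161 + 1/17452649778145716451681

Greedy algorithm:
5/91: ceiling(91/5) = 19, use 1/19
4/1729: ceiling(1729/4) = 433, use 1/433
3/748657: ceiling(748657/3) = 249553, use 1/249553
2/186829600321: ceiling(186829600321/2) = 93414800161, use 1/93414800161
1/17452649778145716451681: ceiling(17452649778145716451681/1) = 17452649778145716451681, use 1/17452649778145716451681
Result: 5/91 = 1/19 + 1/433 + 1/249553 + 1/93414800161 + 1/17452649778145716451681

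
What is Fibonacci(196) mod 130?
117

Matrix identity: Q^n = [[F_(n+1), F_n], [F_n, F_(n-1)]] with Q = [[1,1],[1,0]].
n = 196 = 11000100₂. Square-and-multiply, entries mod 130:
Q^1 = [[1,1],[1,0]]
Q^3 = (Q^1)²·Q = [[3,2],[2,1]]
Q^6 = (Q^3)² = [[13,8],[8,5]]
Q^12 = (Q^6)² = [[103,14],[14,89]]
Q^24 = (Q^12)² = [[15,88],[88,57]]
Q^49 = (Q^24)²·Q = [[5,39],[39,96]]
Q^98 = (Q^49)² = [[116,39],[39,77]]
Q^196 = (Q^98)² = [[27,117],[117,40]]
F_196 mod 130 = Q^196[0][1] = 117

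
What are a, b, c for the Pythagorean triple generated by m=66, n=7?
(4307, 924, 4405)

Euclid's formula: a = m² - n², b = 2mn, c = m² + n²
m = 66, n = 7
a = 66² - 7² = 4356 - 49 = 4307
b = 2 × 66 × 7 = 924
c = 66² + 7² = 4356 + 49 = 4405
Verification: 4307² + 924² = 18550249 + 853776 = 19404025 = 4405² ✓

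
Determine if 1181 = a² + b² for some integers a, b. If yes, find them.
5² + 34² (a=5, b=34)

Factorization: 1181 = 1181
By Fermat: n is sum of two squares iff every prime p ≡ 3 (mod 4) appears to even power.
All primes ≡ 3 (mod 4) appear to even power.
Search a = 0, 1, 2, … for 1181 - a² a perfect square: first hit at a = 5: 1181 - 25 = 1156 = 34².
1181 = 5² + 34² = 25 + 1156 ✓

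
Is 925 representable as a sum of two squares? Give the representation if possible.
5² + 30² (a=5, b=30)

Factorization: 925 = 5^2 × 37
By Fermat: n is sum of two squares iff every prime p ≡ 3 (mod 4) appears to even power.
All primes ≡ 3 (mod 4) appear to even power.
Search a = 0, 1, 2, … for 925 - a² a perfect square: first hit at a = 5: 925 - 25 = 900 = 30².
925 = 5² + 30² = 25 + 900 ✓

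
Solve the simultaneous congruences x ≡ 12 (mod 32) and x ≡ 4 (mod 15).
364

Using Chinese Remainder Theorem:
M = 32 × 15 = 480
M1 = 15, M2 = 32
y1 = 15^(-1) mod 32 = 15
y2 = 32^(-1) mod 15 = 8
x = (12×15×15 + 4×32×8) mod 480 = 364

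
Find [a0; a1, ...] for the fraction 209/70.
[2; 1, 69]

Euclidean algorithm steps:
209 = 2 × 70 + 69
70 = 1 × 69 + 1
69 = 69 × 1 + 0
Continued fraction: [2; 1, 69]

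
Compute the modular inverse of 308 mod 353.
251

gcd(308, 353) = 1, so the inverse exists.
Extended Euclidean algorithm on (353, 308):
353 = 1 × 308 + 45  ⟹  45 = (1)·353 + (-1)·308
308 = 6 × 45 + 38  ⟹  38 = (-6)·353 + (7)·308
45 = 1 × 38 + 7  ⟹  7 = (7)·353 + (-8)·308
38 = 5 × 7 + 3  ⟹  3 = (-41)·353 + (47)·308
7 = 2 × 3 + 1  ⟹  1 = (89)·353 + (-102)·308
So (-102)·308 ≡ 1 (mod 353), i.e. 308^(-1) ≡ -102 ≡ 251 (mod 353).
Check: 308 × 251 = 77308 ≡ 1 (mod 353)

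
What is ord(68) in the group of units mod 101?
25

101 is prime, so ord(68) divides φ(101) = 100.
Divisors of 100: 1, 2, 4, 5, 10, 20, 25, 50, 100.
Repeated squaring: 68^1 ≡ 68, 68^2 ≡ 79, 68^4 ≡ 80, 68^8 ≡ 37, 68^16 ≡ 56, 68^32 ≡ 5, 68^64 ≡ 25 (mod 101).
Test 68^d mod 101 for each divisor d in increasing order:
68^1 ≡ 68
68^2 ≡ 79
68^4 ≡ 80
68^5 = 68^4·68^1 ≡ 87
68^10 = 68^8·68^2 ≡ 95
68^20 = 68^16·68^4 ≡ 36
68^25 = 68^16·68^8·68^1 ≡ 1  ← first divisor giving 1
The order is 25.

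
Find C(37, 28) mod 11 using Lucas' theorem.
0

Using Lucas' theorem:
Write n=37 and k=28 in base 11:
n in base 11: [3, 4]
k in base 11: [2, 6]
C(37,28) mod 11 = ∏ C(n_i, k_i) mod 11
Digit binomials (mod 11): C(3,2) = 3; C(4,6) = 0 (k_i > n_i)
Product: 3 × 0 = 0 ≡ 0 (mod 11)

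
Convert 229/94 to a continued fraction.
[2; 2, 3, 2, 2, 2]

Euclidean algorithm steps:
229 = 2 × 94 + 41
94 = 2 × 41 + 12
41 = 3 × 12 + 5
12 = 2 × 5 + 2
5 = 2 × 2 + 1
2 = 2 × 1 + 0
Continued fraction: [2; 2, 3, 2, 2, 2]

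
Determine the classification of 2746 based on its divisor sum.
deficient

Proper divisors of 2746: sum = 1 + 2 + 1373 = 1376
Since 1376 < 2746, 2746 is deficient.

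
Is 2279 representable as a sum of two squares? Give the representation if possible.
Not possible

Factorization: 2279 = 43 × 53
By Fermat: n is sum of two squares iff every prime p ≡ 3 (mod 4) appears to even power.
Prime(s) ≡ 3 (mod 4) with odd exponent: [(43, 1)]
Therefore 2279 cannot be expressed as a² + b².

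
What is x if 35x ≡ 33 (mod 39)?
x ≡ 21 (mod 39)

gcd(35, 39) = 1, which divides 33, so solutions exist.
Find 35^(-1) mod 39 by the extended Euclidean algorithm:
39 = 1 × 35 + 4  ⟹  4 = (1)·39 + (-1)·35
35 = 8 × 4 + 3  ⟹  3 = (-8)·39 + (9)·35
4 = 1 × 3 + 1  ⟹  1 = (9)·39 + (-10)·35
So (-10)·35 ≡ 1 (mod 39), i.e. 35^(-1) ≡ -10 ≡ 29 (mod 39).
x ≡ 29 × 33 = 957 ≡ 21 (mod 39).
Check: 35 × 21 = 735 ≡ 33 (mod 39).
Unique solution: x ≡ 21 (mod 39)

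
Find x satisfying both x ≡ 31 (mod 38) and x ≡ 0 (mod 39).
1209

Using Chinese Remainder Theorem:
M = 38 × 39 = 1482
M1 = 39, M2 = 38
y1 = 39^(-1) mod 38 = 1
y2 = 38^(-1) mod 39 = 38
x = (31×39×1 + 0×38×38) mod 1482 = 1209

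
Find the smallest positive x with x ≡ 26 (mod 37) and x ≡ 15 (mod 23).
544

Using Chinese Remainder Theorem:
M = 37 × 23 = 851
M1 = 23, M2 = 37
y1 = 23^(-1) mod 37 = 29
y2 = 37^(-1) mod 23 = 5
x = (26×23×29 + 15×37×5) mod 851 = 544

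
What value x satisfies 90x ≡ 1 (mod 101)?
55

gcd(90, 101) = 1, so the inverse exists.
Extended Euclidean algorithm on (101, 90):
101 = 1 × 90 + 11  ⟹  11 = (1)·101 + (-1)·90
90 = 8 × 11 + 2  ⟹  2 = (-8)·101 + (9)·90
11 = 5 × 2 + 1  ⟹  1 = (41)·101 + (-46)·90
So (-46)·90 ≡ 1 (mod 101), i.e. 90^(-1) ≡ -46 ≡ 55 (mod 101).
Check: 90 × 55 = 4950 ≡ 1 (mod 101)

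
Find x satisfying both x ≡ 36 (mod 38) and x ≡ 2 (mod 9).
74

Using Chinese Remainder Theorem:
M = 38 × 9 = 342
M1 = 9, M2 = 38
y1 = 9^(-1) mod 38 = 17
y2 = 38^(-1) mod 9 = 5
x = (36×9×17 + 2×38×5) mod 342 = 74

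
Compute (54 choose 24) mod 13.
0

Using Lucas' theorem:
Write n=54 and k=24 in base 13:
n in base 13: [4, 2]
k in base 13: [1, 11]
C(54,24) mod 13 = ∏ C(n_i, k_i) mod 13
Digit binomials (mod 13): C(4,1) = 4; C(2,11) = 0 (k_i > n_i)
Product: 4 × 0 = 0 ≡ 0 (mod 13)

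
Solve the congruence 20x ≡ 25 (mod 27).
x ≡ 8 (mod 27)

gcd(20, 27) = 1, which divides 25, so solutions exist.
Find 20^(-1) mod 27 by the extended Euclidean algorithm:
27 = 1 × 20 + 7  ⟹  7 = (1)·27 + (-1)·20
20 = 2 × 7 + 6  ⟹  6 = (-2)·27 + (3)·20
7 = 1 × 6 + 1  ⟹  1 = (3)·27 + (-4)·20
So (-4)·20 ≡ 1 (mod 27), i.e. 20^(-1) ≡ -4 ≡ 23 (mod 27).
x ≡ 23 × 25 = 575 ≡ 8 (mod 27).
Check: 20 × 8 = 160 ≡ 25 (mod 27).
Unique solution: x ≡ 8 (mod 27)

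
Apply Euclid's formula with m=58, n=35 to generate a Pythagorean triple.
(2139, 4060, 4589)

Euclid's formula: a = m² - n², b = 2mn, c = m² + n²
m = 58, n = 35
a = 58² - 35² = 3364 - 1225 = 2139
b = 2 × 58 × 35 = 4060
c = 58² + 35² = 3364 + 1225 = 4589
Verification: 2139² + 4060² = 4575321 + 16483600 = 21058921 = 4589² ✓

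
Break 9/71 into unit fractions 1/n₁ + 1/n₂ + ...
1/8 + 1/568

Greedy algorithm:
9/71: ceiling(71/9) = 8, use 1/8
1/568: ceiling(568/1) = 568, use 1/568
Result: 9/71 = 1/8 + 1/568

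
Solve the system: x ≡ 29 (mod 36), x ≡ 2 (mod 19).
173

Using Chinese Remainder Theorem:
M = 36 × 19 = 684
M1 = 19, M2 = 36
y1 = 19^(-1) mod 36 = 19
y2 = 36^(-1) mod 19 = 9
x = (29×19×19 + 2×36×9) mod 684 = 173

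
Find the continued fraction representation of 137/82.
[1; 1, 2, 27]

Euclidean algorithm steps:
137 = 1 × 82 + 55
82 = 1 × 55 + 27
55 = 2 × 27 + 1
27 = 27 × 1 + 0
Continued fraction: [1; 1, 2, 27]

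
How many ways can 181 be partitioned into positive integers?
749474411781

p(n) counts ways to write n as a sum of positive integers (order ignored).
Euler's pentagonal recurrence: p(k) = p(k-1) + p(k-2) - p(k-5) - p(k-7) + p(k-12) + p(k-15) - ... (offsets j(3j∓1)/2, signs ++--, p(0)=1, p(<0)=0).
DP table for k = 0..180: p(0)=1, p(1)=1, p(2)=2, p(3)=3, p(4)=5, p(5)=7, p(6)=11, p(7)=15, p(8)=22, p(9)=30, p(10)=42, p(11)=56, p(12)=77, p(13)=101, p(14)=135, p(15)=176, p(16)=231, p(17)=297, p(18)=385, p(19)=490, p(20)=627, p(21)=792, p(22)=1002, p(23)=1255, p(24)=1575, p(25)=1958, p(26)=2436, p(27)=3010, p(28)=3718, p(29)=4565, p(30)=5604, p(31)=6842, p(32)=8349, p(33)=10143, p(34)=12310, p(35)=14883, p(36)=17977, p(37)=21637, p(38)=26015, p(39)=31185, p(40)=37338, p(41)=44583, p(42)=53174, p(43)=63261, p(44)=75175, p(45)=89134, p(46)=105558, p(47)=124754, p(48)=147273, p(49)=173525, p(50)=204226, p(51)=239943, p(52)=281589, p(53)=329931, p(54)=386155, p(55)=451276, p(56)=526823, p(57)=614154, p(58)=715220, p(59)=831820, p(60)=966467, p(61)=1121505, p(62)=1300156, p(63)=1505499, p(64)=1741630, p(65)=2012558, p(66)=2323520, p(67)=2679689, p(68)=3087735, p(69)=3554345, p(70)=4087968, p(71)=4697205, p(72)=5392783, p(73)=6185689, p(74)=7089500, p(75)=8118264, p(76)=9289091, p(77)=10619863, p(78)=12132164, p(79)=13848650, p(80)=15796476, p(81)=18004327, p(82)=20506255, p(83)=23338469, p(84)=26543660, p(85)=30167357, p(86)=34262962, p(87)=38887673, p(88)=44108109, p(89)=49995925, p(90)=56634173, p(91)=64112359, p(92)=72533807, p(93)=82010177, p(94)=92669720, p(95)=104651419, p(96)=118114304, p(97)=133230930, p(98)=150198136, p(99)=169229875, p(100)=190569292, p(101)=214481126, p(102)=241265379, p(103)=271248950, p(104)=304801365, p(105)=342325709, p(106)=384276336, p(107)=431149389, p(108)=483502844, p(109)=541946240, p(110)=607163746, p(111)=679903203, p(112)=761002156, p(113)=851376628, p(114)=952050665, p(115)=1064144451, p(116)=1188908248, p(117)=1327710076, p(118)=1482074143, p(119)=1653668665, p(120)=1844349560, p(121)=2056148051, p(122)=2291320912, p(123)=2552338241, p(124)=2841940500, p(125)=3163127352, p(126)=3519222692, p(127)=3913864295, p(128)=4351078600, p(129)=4835271870, p(130)=5371315400, p(131)=5964539504, p(132)=6620830889, p(133)=7346629512, p(134)=8149040695, p(135)=9035836076, p(136)=10015581680, p(137)=11097645016, p(138)=12292341831, p(139)=13610949895, p(140)=15065878135, p(141)=16670689208, p(142)=18440293320, p(143)=20390982757, p(144)=22540654445, p(145)=24908858009, p(146)=27517052599, p(147)=30388671978, p(148)=33549419497, p(149)=37027355200, p(150)=40853235313, p(151)=45060624582, p(152)=49686288421, p(153)=54770336324, p(154)=60356673280, p(155)=66493182097, p(156)=73232243759, p(157)=80630964769, p(158)=88751778802, p(159)=97662728555, p(160)=107438159466, p(161)=118159068427, p(162)=129913904637, p(163)=142798995930, p(164)=156919475295, p(165)=172389800255, p(166)=189334822579, p(167)=207890420102, p(168)=228204732751, p(169)=250438925115, p(170)=274768617130, p(171)=301384802048, p(172)=330495499613, p(173)=362326859895, p(174)=397125074750, p(175)=435157697830, p(176)=476715857290, p(177)=522115831195, p(178)=571701605655, p(179)=625846753120, p(180)=684957390936.
Final step: p(181) = p(180) + p(179) - p(176) - p(174) + p(169) + p(166) - p(159) - p(155) + p(146) + p(141) - p(130) - p(124) + p(111) + p(104) - p(89) - p(81) + p(64) + p(55) - p(36) - p(26) + p(5)
= 684957390936 + 625846753120 - 476715857290 - 397125074750 + 250438925115 + 189334822579 - 97662728555 - 66493182097 + 27517052599 + 16670689208 - 5371315400 - 2841940500 + 679903203 + 304801365 - 49995925 - 18004327 + 1741630 + 451276 - 17977 - 2436 + 7
= 749474411781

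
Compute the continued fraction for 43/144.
[0; 3, 2, 1, 6, 2]

Euclidean algorithm steps:
43 = 0 × 144 + 43
144 = 3 × 43 + 15
43 = 2 × 15 + 13
15 = 1 × 13 + 2
13 = 6 × 2 + 1
2 = 2 × 1 + 0
Continued fraction: [0; 3, 2, 1, 6, 2]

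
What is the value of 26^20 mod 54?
28

Repeated squaring. Binary of 20 = 10100.
26^1 ≡ 26 (mod 54); 26^2 ≡ 28 (mod 54); 26^4 ≡ 28 (mod 54); 26^8 ≡ 28 (mod 54); 26^16 ≡ 28 (mod 54)
26^20 = 26^4 × 26^16 ≡ 28 (mod 54)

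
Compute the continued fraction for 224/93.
[2; 2, 2, 4, 4]

Euclidean algorithm steps:
224 = 2 × 93 + 38
93 = 2 × 38 + 17
38 = 2 × 17 + 4
17 = 4 × 4 + 1
4 = 4 × 1 + 0
Continued fraction: [2; 2, 2, 4, 4]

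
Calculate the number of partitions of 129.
4835271870

p(n) counts ways to write n as a sum of positive integers (order ignored).
Euler's pentagonal recurrence: p(k) = p(k-1) + p(k-2) - p(k-5) - p(k-7) + p(k-12) + p(k-15) - ... (offsets j(3j∓1)/2, signs ++--, p(0)=1, p(<0)=0).
DP table for k = 0..128: p(0)=1, p(1)=1, p(2)=2, p(3)=3, p(4)=5, p(5)=7, p(6)=11, p(7)=15, p(8)=22, p(9)=30, p(10)=42, p(11)=56, p(12)=77, p(13)=101, p(14)=135, p(15)=176, p(16)=231, p(17)=297, p(18)=385, p(19)=490, p(20)=627, p(21)=792, p(22)=1002, p(23)=1255, p(24)=1575, p(25)=1958, p(26)=2436, p(27)=3010, p(28)=3718, p(29)=4565, p(30)=5604, p(31)=6842, p(32)=8349, p(33)=10143, p(34)=12310, p(35)=14883, p(36)=17977, p(37)=21637, p(38)=26015, p(39)=31185, p(40)=37338, p(41)=44583, p(42)=53174, p(43)=63261, p(44)=75175, p(45)=89134, p(46)=105558, p(47)=124754, p(48)=147273, p(49)=173525, p(50)=204226, p(51)=239943, p(52)=281589, p(53)=329931, p(54)=386155, p(55)=451276, p(56)=526823, p(57)=614154, p(58)=715220, p(59)=831820, p(60)=966467, p(61)=1121505, p(62)=1300156, p(63)=1505499, p(64)=1741630, p(65)=2012558, p(66)=2323520, p(67)=2679689, p(68)=3087735, p(69)=3554345, p(70)=4087968, p(71)=4697205, p(72)=5392783, p(73)=6185689, p(74)=7089500, p(75)=8118264, p(76)=9289091, p(77)=10619863, p(78)=12132164, p(79)=13848650, p(80)=15796476, p(81)=18004327, p(82)=20506255, p(83)=23338469, p(84)=26543660, p(85)=30167357, p(86)=34262962, p(87)=38887673, p(88)=44108109, p(89)=49995925, p(90)=56634173, p(91)=64112359, p(92)=72533807, p(93)=82010177, p(94)=92669720, p(95)=104651419, p(96)=118114304, p(97)=133230930, p(98)=150198136, p(99)=169229875, p(100)=190569292, p(101)=214481126, p(102)=241265379, p(103)=271248950, p(104)=304801365, p(105)=342325709, p(106)=384276336, p(107)=431149389, p(108)=483502844, p(109)=541946240, p(110)=607163746, p(111)=679903203, p(112)=761002156, p(113)=851376628, p(114)=952050665, p(115)=1064144451, p(116)=1188908248, p(117)=1327710076, p(118)=1482074143, p(119)=1653668665, p(120)=1844349560, p(121)=2056148051, p(122)=2291320912, p(123)=2552338241, p(124)=2841940500, p(125)=3163127352, p(126)=3519222692, p(127)=3913864295, p(128)=4351078600.
Final step: p(129) = p(128) + p(127) - p(124) - p(122) + p(117) + p(114) - p(107) - p(103) + p(94) + p(89) - p(78) - p(72) + p(59) + p(52) - p(37) - p(29) + p(12) + p(3)
= 4351078600 + 3913864295 - 2841940500 - 2291320912 + 1327710076 + 952050665 - 431149389 - 271248950 + 92669720 + 49995925 - 12132164 - 5392783 + 831820 + 281589 - 21637 - 4565 + 77 + 3
= 4835271870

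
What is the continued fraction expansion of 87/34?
[2; 1, 1, 3, 1, 3]

Euclidean algorithm steps:
87 = 2 × 34 + 19
34 = 1 × 19 + 15
19 = 1 × 15 + 4
15 = 3 × 4 + 3
4 = 1 × 3 + 1
3 = 3 × 1 + 0
Continued fraction: [2; 1, 1, 3, 1, 3]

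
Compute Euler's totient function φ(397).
396

397 = 397
φ(n) = n × ∏(1 - 1/p) for each prime p dividing n
φ(397) = 397 × (1 - 1/397) = 396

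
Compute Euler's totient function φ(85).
64

85 = 5 × 17
φ(n) = n × ∏(1 - 1/p) for each prime p dividing n
φ(85) = 85 × (1 - 1/5) × (1 - 1/17) = 64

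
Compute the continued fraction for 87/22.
[3; 1, 21]

Euclidean algorithm steps:
87 = 3 × 22 + 21
22 = 1 × 21 + 1
21 = 21 × 1 + 0
Continued fraction: [3; 1, 21]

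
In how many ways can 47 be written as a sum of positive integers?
124754

p(n) counts ways to write n as a sum of positive integers (order ignored).
Euler's pentagonal recurrence: p(k) = p(k-1) + p(k-2) - p(k-5) - p(k-7) + p(k-12) + p(k-15) - ... (offsets j(3j∓1)/2, signs ++--, p(0)=1, p(<0)=0).
DP table for k = 0..46: p(0)=1, p(1)=1, p(2)=2, p(3)=3, p(4)=5, p(5)=7, p(6)=11, p(7)=15, p(8)=22, p(9)=30, p(10)=42, p(11)=56, p(12)=77, p(13)=101, p(14)=135, p(15)=176, p(16)=231, p(17)=297, p(18)=385, p(19)=490, p(20)=627, p(21)=792, p(22)=1002, p(23)=1255, p(24)=1575, p(25)=1958, p(26)=2436, p(27)=3010, p(28)=3718, p(29)=4565, p(30)=5604, p(31)=6842, p(32)=8349, p(33)=10143, p(34)=12310, p(35)=14883, p(36)=17977, p(37)=21637, p(38)=26015, p(39)=31185, p(40)=37338, p(41)=44583, p(42)=53174, p(43)=63261, p(44)=75175, p(45)=89134, p(46)=105558.
Final step: p(47) = p(46) + p(45) - p(42) - p(40) + p(35) + p(32) - p(25) - p(21) + p(12) + p(7)
= 105558 + 89134 - 53174 - 37338 + 14883 + 8349 - 1958 - 792 + 77 + 15
= 124754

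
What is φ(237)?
156

237 = 3 × 79
φ(n) = n × ∏(1 - 1/p) for each prime p dividing n
φ(237) = 237 × (1 - 1/3) × (1 - 1/79) = 156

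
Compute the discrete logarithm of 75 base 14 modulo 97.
72

Baby-step giant-step with step n = ⌈√97⌉ = 10.
Baby steps 14^j mod 97 (j:value) for j=0..9: 0:1, 1:14, 2:2, 3:28, 4:4, 5:56, 6:8, 7:15, 8:16, 9:30.
Giant-step multiplier: 14^(-10) ≡ 14^(96-10) = 14^86 ≡ 94 (mod 97).
Giant steps γ_i = 75·94^i mod 97: γ_0=75, γ_1=66, γ_2=93, γ_3=12, γ_4=61, γ_5=11, γ_6=64, γ_7=2 (in table at j=2).
x = i·n + j = 7·10 + 2 = 72.
Check: 14^72 ≡ 75 (mod 97).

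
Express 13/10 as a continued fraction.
[1; 3, 3]

Euclidean algorithm steps:
13 = 1 × 10 + 3
10 = 3 × 3 + 1
3 = 3 × 1 + 0
Continued fraction: [1; 3, 3]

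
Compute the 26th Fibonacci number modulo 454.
175

Matrix identity: Q^n = [[F_(n+1), F_n], [F_n, F_(n-1)]] with Q = [[1,1],[1,0]].
n = 26 = 11010₂. Square-and-multiply, entries mod 454:
Q^1 = [[1,1],[1,0]]
Q^3 = (Q^1)²·Q = [[3,2],[2,1]]
Q^6 = (Q^3)² = [[13,8],[8,5]]
Q^13 = (Q^6)²·Q = [[377,233],[233,144]]
Q^26 = (Q^13)² = [[290,175],[175,115]]
F_26 mod 454 = Q^26[0][1] = 175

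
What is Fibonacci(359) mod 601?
130

Matrix identity: Q^n = [[F_(n+1), F_n], [F_n, F_(n-1)]] with Q = [[1,1],[1,0]].
n = 359 = 101100111₂. Square-and-multiply, entries mod 601:
Q^1 = [[1,1],[1,0]]
Q^2 = (Q^1)² = [[2,1],[1,1]]
Q^5 = (Q^2)²·Q = [[8,5],[5,3]]
Q^11 = (Q^5)²·Q = [[144,89],[89,55]]
Q^22 = (Q^11)² = [[410,282],[282,128]]
Q^44 = (Q^22)² = [[12,264],[264,349]]
Q^89 = (Q^44)²·Q = [[470,124],[124,346]]
Q^179 = (Q^89)²·Q = [[299,83],[83,216]]
Q^359 = (Q^179)²·Q = [[204,130],[130,74]]
F_359 mod 601 = Q^359[0][1] = 130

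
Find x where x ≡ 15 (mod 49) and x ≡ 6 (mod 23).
995

Using Chinese Remainder Theorem:
M = 49 × 23 = 1127
M1 = 23, M2 = 49
y1 = 23^(-1) mod 49 = 32
y2 = 49^(-1) mod 23 = 8
x = (15×23×32 + 6×49×8) mod 1127 = 995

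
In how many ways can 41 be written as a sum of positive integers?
44583

p(n) counts ways to write n as a sum of positive integers (order ignored).
Euler's pentagonal recurrence: p(k) = p(k-1) + p(k-2) - p(k-5) - p(k-7) + p(k-12) + p(k-15) - ... (offsets j(3j∓1)/2, signs ++--, p(0)=1, p(<0)=0).
DP table for k = 0..40: p(0)=1, p(1)=1, p(2)=2, p(3)=3, p(4)=5, p(5)=7, p(6)=11, p(7)=15, p(8)=22, p(9)=30, p(10)=42, p(11)=56, p(12)=77, p(13)=101, p(14)=135, p(15)=176, p(16)=231, p(17)=297, p(18)=385, p(19)=490, p(20)=627, p(21)=792, p(22)=1002, p(23)=1255, p(24)=1575, p(25)=1958, p(26)=2436, p(27)=3010, p(28)=3718, p(29)=4565, p(30)=5604, p(31)=6842, p(32)=8349, p(33)=10143, p(34)=12310, p(35)=14883, p(36)=17977, p(37)=21637, p(38)=26015, p(39)=31185, p(40)=37338.
Final step: p(41) = p(40) + p(39) - p(36) - p(34) + p(29) + p(26) - p(19) - p(15) + p(6) + p(1)
= 37338 + 31185 - 17977 - 12310 + 4565 + 2436 - 490 - 176 + 11 + 1
= 44583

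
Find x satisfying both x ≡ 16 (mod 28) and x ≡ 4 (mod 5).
44

Using Chinese Remainder Theorem:
M = 28 × 5 = 140
M1 = 5, M2 = 28
y1 = 5^(-1) mod 28 = 17
y2 = 28^(-1) mod 5 = 2
x = (16×5×17 + 4×28×2) mod 140 = 44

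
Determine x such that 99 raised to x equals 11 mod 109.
53

Baby-step giant-step with step n = ⌈√109⌉ = 11.
Baby steps 99^j mod 109 (j:value) for j=0..10: 0:1, 1:99, 2:100, 3:90, 4:81, 5:62, 6:34, 7:96, 8:21, 9:8, 10:29.
Giant-step multiplier: 99^(-11) ≡ 99^(108-11) = 99^97 ≡ 56 (mod 109).
Giant steps γ_i = 11·56^i mod 109: γ_0=11, γ_1=71, γ_2=52, γ_3=78, γ_4=8 (in table at j=9).
x = i·n + j = 4·11 + 9 = 53.
Check: 99^53 ≡ 11 (mod 109).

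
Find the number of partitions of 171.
301384802048

p(n) counts ways to write n as a sum of positive integers (order ignored).
Euler's pentagonal recurrence: p(k) = p(k-1) + p(k-2) - p(k-5) - p(k-7) + p(k-12) + p(k-15) - ... (offsets j(3j∓1)/2, signs ++--, p(0)=1, p(<0)=0).
DP table for k = 0..170: p(0)=1, p(1)=1, p(2)=2, p(3)=3, p(4)=5, p(5)=7, p(6)=11, p(7)=15, p(8)=22, p(9)=30, p(10)=42, p(11)=56, p(12)=77, p(13)=101, p(14)=135, p(15)=176, p(16)=231, p(17)=297, p(18)=385, p(19)=490, p(20)=627, p(21)=792, p(22)=1002, p(23)=1255, p(24)=1575, p(25)=1958, p(26)=2436, p(27)=3010, p(28)=3718, p(29)=4565, p(30)=5604, p(31)=6842, p(32)=8349, p(33)=10143, p(34)=12310, p(35)=14883, p(36)=17977, p(37)=21637, p(38)=26015, p(39)=31185, p(40)=37338, p(41)=44583, p(42)=53174, p(43)=63261, p(44)=75175, p(45)=89134, p(46)=105558, p(47)=124754, p(48)=147273, p(49)=173525, p(50)=204226, p(51)=239943, p(52)=281589, p(53)=329931, p(54)=386155, p(55)=451276, p(56)=526823, p(57)=614154, p(58)=715220, p(59)=831820, p(60)=966467, p(61)=1121505, p(62)=1300156, p(63)=1505499, p(64)=1741630, p(65)=2012558, p(66)=2323520, p(67)=2679689, p(68)=3087735, p(69)=3554345, p(70)=4087968, p(71)=4697205, p(72)=5392783, p(73)=6185689, p(74)=7089500, p(75)=8118264, p(76)=9289091, p(77)=10619863, p(78)=12132164, p(79)=13848650, p(80)=15796476, p(81)=18004327, p(82)=20506255, p(83)=23338469, p(84)=26543660, p(85)=30167357, p(86)=34262962, p(87)=38887673, p(88)=44108109, p(89)=49995925, p(90)=56634173, p(91)=64112359, p(92)=72533807, p(93)=82010177, p(94)=92669720, p(95)=104651419, p(96)=118114304, p(97)=133230930, p(98)=150198136, p(99)=169229875, p(100)=190569292, p(101)=214481126, p(102)=241265379, p(103)=271248950, p(104)=304801365, p(105)=342325709, p(106)=384276336, p(107)=431149389, p(108)=483502844, p(109)=541946240, p(110)=607163746, p(111)=679903203, p(112)=761002156, p(113)=851376628, p(114)=952050665, p(115)=1064144451, p(116)=1188908248, p(117)=1327710076, p(118)=1482074143, p(119)=1653668665, p(120)=1844349560, p(121)=2056148051, p(122)=2291320912, p(123)=2552338241, p(124)=2841940500, p(125)=3163127352, p(126)=3519222692, p(127)=3913864295, p(128)=4351078600, p(129)=4835271870, p(130)=5371315400, p(131)=5964539504, p(132)=6620830889, p(133)=7346629512, p(134)=8149040695, p(135)=9035836076, p(136)=10015581680, p(137)=11097645016, p(138)=12292341831, p(139)=13610949895, p(140)=15065878135, p(141)=16670689208, p(142)=18440293320, p(143)=20390982757, p(144)=22540654445, p(145)=24908858009, p(146)=27517052599, p(147)=30388671978, p(148)=33549419497, p(149)=37027355200, p(150)=40853235313, p(151)=45060624582, p(152)=49686288421, p(153)=54770336324, p(154)=60356673280, p(155)=66493182097, p(156)=73232243759, p(157)=80630964769, p(158)=88751778802, p(159)=97662728555, p(160)=107438159466, p(161)=118159068427, p(162)=129913904637, p(163)=142798995930, p(164)=156919475295, p(165)=172389800255, p(166)=189334822579, p(167)=207890420102, p(168)=228204732751, p(169)=250438925115, p(170)=274768617130.
Final step: p(171) = p(170) + p(169) - p(166) - p(164) + p(159) + p(156) - p(149) - p(145) + p(136) + p(131) - p(120) - p(114) + p(101) + p(94) - p(79) - p(71) + p(54) + p(45) - p(26) - p(16)
= 274768617130 + 250438925115 - 189334822579 - 156919475295 + 97662728555 + 73232243759 - 37027355200 - 24908858009 + 10015581680 + 5964539504 - 1844349560 - 952050665 + 214481126 + 92669720 - 13848650 - 4697205 + 386155 + 89134 - 2436 - 231
= 301384802048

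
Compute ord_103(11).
102

103 is prime, so ord(11) divides φ(103) = 102.
Divisors of 102: 1, 2, 3, 6, 17, 34, 51, 102.
Repeated squaring: 11^1 ≡ 11, 11^2 ≡ 18, 11^4 ≡ 15, 11^8 ≡ 19, 11^16 ≡ 52, 11^32 ≡ 26, 11^64 ≡ 58 (mod 103).
Test 11^d mod 103 for each divisor d in increasing order:
11^1 ≡ 11
11^2 ≡ 18
11^3 = 11^2·11^1 ≡ 95
11^6 = 11^4·11^2 ≡ 64
11^17 = 11^16·11^1 ≡ 57
11^34 = 11^32·11^2 ≡ 56
11^51 = 11^32·11^16·11^2·11^1 ≡ 102
11^102 = 11^64·11^32·11^4·11^2 ≡ 1  ← first divisor giving 1
The order is 102.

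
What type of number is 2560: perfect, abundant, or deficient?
abundant

Proper divisors of 2560: sum = 1 + 2 + 4 + 5 + 8 + 10 + 16 + 20 + ... + 320 + 512 + 640 + 1280 (19 divisors) = 3578
Since 3578 > 2560, 2560 is abundant.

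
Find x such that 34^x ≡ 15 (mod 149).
11

Baby-step giant-step with step n = ⌈√149⌉ = 13.
Baby steps 34^j mod 149 (j:value) for j=0..12: 0:1, 1:34, 2:113, 3:117, 4:104, 5:109, 6:130, 7:99, 8:88, 9:12, 10:110, 11:15, 12:63.
h = 15 is already in the table at j=11, so x = 11.
Check: 34^11 ≡ 15 (mod 149).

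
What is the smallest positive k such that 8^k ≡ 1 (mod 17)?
8

17 is prime, so ord(8) divides φ(17) = 16.
Divisors of 16: 1, 2, 4, 8, 16.
Repeated squaring: 8^1 ≡ 8, 8^2 ≡ 13, 8^4 ≡ 16, 8^8 ≡ 1, 8^16 ≡ 1 (mod 17).
Test 8^d mod 17 for each divisor d in increasing order:
8^1 ≡ 8
8^2 ≡ 13
8^4 ≡ 16
8^8 ≡ 1  ← first divisor giving 1
The order is 8.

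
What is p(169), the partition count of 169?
250438925115

p(n) counts ways to write n as a sum of positive integers (order ignored).
Euler's pentagonal recurrence: p(k) = p(k-1) + p(k-2) - p(k-5) - p(k-7) + p(k-12) + p(k-15) - ... (offsets j(3j∓1)/2, signs ++--, p(0)=1, p(<0)=0).
DP table for k = 0..168: p(0)=1, p(1)=1, p(2)=2, p(3)=3, p(4)=5, p(5)=7, p(6)=11, p(7)=15, p(8)=22, p(9)=30, p(10)=42, p(11)=56, p(12)=77, p(13)=101, p(14)=135, p(15)=176, p(16)=231, p(17)=297, p(18)=385, p(19)=490, p(20)=627, p(21)=792, p(22)=1002, p(23)=1255, p(24)=1575, p(25)=1958, p(26)=2436, p(27)=3010, p(28)=3718, p(29)=4565, p(30)=5604, p(31)=6842, p(32)=8349, p(33)=10143, p(34)=12310, p(35)=14883, p(36)=17977, p(37)=21637, p(38)=26015, p(39)=31185, p(40)=37338, p(41)=44583, p(42)=53174, p(43)=63261, p(44)=75175, p(45)=89134, p(46)=105558, p(47)=124754, p(48)=147273, p(49)=173525, p(50)=204226, p(51)=239943, p(52)=281589, p(53)=329931, p(54)=386155, p(55)=451276, p(56)=526823, p(57)=614154, p(58)=715220, p(59)=831820, p(60)=966467, p(61)=1121505, p(62)=1300156, p(63)=1505499, p(64)=1741630, p(65)=2012558, p(66)=2323520, p(67)=2679689, p(68)=3087735, p(69)=3554345, p(70)=4087968, p(71)=4697205, p(72)=5392783, p(73)=6185689, p(74)=7089500, p(75)=8118264, p(76)=9289091, p(77)=10619863, p(78)=12132164, p(79)=13848650, p(80)=15796476, p(81)=18004327, p(82)=20506255, p(83)=23338469, p(84)=26543660, p(85)=30167357, p(86)=34262962, p(87)=38887673, p(88)=44108109, p(89)=49995925, p(90)=56634173, p(91)=64112359, p(92)=72533807, p(93)=82010177, p(94)=92669720, p(95)=104651419, p(96)=118114304, p(97)=133230930, p(98)=150198136, p(99)=169229875, p(100)=190569292, p(101)=214481126, p(102)=241265379, p(103)=271248950, p(104)=304801365, p(105)=342325709, p(106)=384276336, p(107)=431149389, p(108)=483502844, p(109)=541946240, p(110)=607163746, p(111)=679903203, p(112)=761002156, p(113)=851376628, p(114)=952050665, p(115)=1064144451, p(116)=1188908248, p(117)=1327710076, p(118)=1482074143, p(119)=1653668665, p(120)=1844349560, p(121)=2056148051, p(122)=2291320912, p(123)=2552338241, p(124)=2841940500, p(125)=3163127352, p(126)=3519222692, p(127)=3913864295, p(128)=4351078600, p(129)=4835271870, p(130)=5371315400, p(131)=5964539504, p(132)=6620830889, p(133)=7346629512, p(134)=8149040695, p(135)=9035836076, p(136)=10015581680, p(137)=11097645016, p(138)=12292341831, p(139)=13610949895, p(140)=15065878135, p(141)=16670689208, p(142)=18440293320, p(143)=20390982757, p(144)=22540654445, p(145)=24908858009, p(146)=27517052599, p(147)=30388671978, p(148)=33549419497, p(149)=37027355200, p(150)=40853235313, p(151)=45060624582, p(152)=49686288421, p(153)=54770336324, p(154)=60356673280, p(155)=66493182097, p(156)=73232243759, p(157)=80630964769, p(158)=88751778802, p(159)=97662728555, p(160)=107438159466, p(161)=118159068427, p(162)=129913904637, p(163)=142798995930, p(164)=156919475295, p(165)=172389800255, p(166)=189334822579, p(167)=207890420102, p(168)=228204732751.
Final step: p(169) = p(168) + p(167) - p(164) - p(162) + p(157) + p(154) - p(147) - p(143) + p(134) + p(129) - p(118) - p(112) + p(99) + p(92) - p(77) - p(69) + p(52) + p(43) - p(24) - p(14)
= 228204732751 + 207890420102 - 156919475295 - 129913904637 + 80630964769 + 60356673280 - 30388671978 - 20390982757 + 8149040695 + 4835271870 - 1482074143 - 761002156 + 169229875 + 72533807 - 10619863 - 3554345 + 281589 + 63261 - 1575 - 135
= 250438925115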